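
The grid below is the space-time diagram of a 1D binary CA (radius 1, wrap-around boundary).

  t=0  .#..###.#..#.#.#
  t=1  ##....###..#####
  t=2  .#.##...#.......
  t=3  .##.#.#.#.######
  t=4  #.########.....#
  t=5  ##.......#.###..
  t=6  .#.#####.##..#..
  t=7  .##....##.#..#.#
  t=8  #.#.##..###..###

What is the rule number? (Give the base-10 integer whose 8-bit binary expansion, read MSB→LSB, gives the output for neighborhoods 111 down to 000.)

  ### -> .   bit 7 = 0  t=0,i=5
  ##. -> #   bit 6 = 1  t=0,i=6
  #.# -> #   bit 5 = 1  t=0,i=0
  #.. -> .   bit 4 = 0  t=0,i=2
  .## -> .   bit 3 = 0  t=0,i=4
  .#. -> #   bit 2 = 1  t=0,i=1
  ..# -> .   bit 1 = 0  t=0,i=3
  ... -> #   bit 0 = 1  t=1,i=3
  bits 01100101 = 101

101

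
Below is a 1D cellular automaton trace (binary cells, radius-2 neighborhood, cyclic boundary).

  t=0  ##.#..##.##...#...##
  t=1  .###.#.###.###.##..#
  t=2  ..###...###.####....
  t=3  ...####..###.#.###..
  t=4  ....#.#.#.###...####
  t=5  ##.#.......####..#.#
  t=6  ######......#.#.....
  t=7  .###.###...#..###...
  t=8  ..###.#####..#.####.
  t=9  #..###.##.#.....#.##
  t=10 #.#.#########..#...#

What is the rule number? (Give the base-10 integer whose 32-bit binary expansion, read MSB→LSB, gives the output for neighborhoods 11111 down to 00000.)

  [31] ##### => #  t=6,i=2
  [30] ####. => .  t=0,i=0
  [29] ###.# => #  t=0,i=1
  [28] ###.. => #  t=2,i=4
  [27] ##.## => #  t=0,i=8
  [26] ##.#. => #  t=0,i=2
  [25] ##..# => .  t=1,i=17
  [24] ##... => #  t=0,i=11
  [23] #.### => .  t=1,i=1
  [22] #.##. => #  t=0,i=9
  [21] #.#.# => .  t=1,i=5
  [20] #.#.. => #  t=0,i=3
  [19] #..## => #  t=0,i=5
  [18] #..#. => .  t=1,i=18
  [17] #...# => #  t=0,i=12
  [16] #.... => #  t=2,i=17
  [15] .#### => #  t=0,i=19
  [14] .###. => #  t=1,i=2
  [13] .##.# => #  t=0,i=7
  [12] .##.. => .  t=0,i=10
  [11] .#.## => .  t=1,i=0
  [10] .#.#. => .  t=4,i=5
  [9] .#..# => .  t=0,i=4
  [8] .#... => #  t=0,i=15
  [7] ..### => .  t=0,i=18
  [6] ..##. => .  t=0,i=6
  [5] ..#.# => .  t=1,i=19
  [4] ..#.. => .  t=0,i=14
  [3] ...## => .  t=0,i=17
  [2] ...#. => #  t=0,i=13
  [1] ....# => .  t=2,i=0
  [0] ..... => .  t=2,i=18
  bits 10111101010110111110000100000100 = 3176915204

3176915204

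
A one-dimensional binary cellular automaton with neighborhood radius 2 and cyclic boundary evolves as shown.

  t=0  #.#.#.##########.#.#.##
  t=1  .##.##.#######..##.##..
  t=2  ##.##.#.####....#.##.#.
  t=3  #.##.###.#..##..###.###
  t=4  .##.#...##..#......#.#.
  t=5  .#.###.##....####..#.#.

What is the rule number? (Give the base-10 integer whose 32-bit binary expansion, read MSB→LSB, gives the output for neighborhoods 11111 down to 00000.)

  [31] ##### => #  t=0,i=8
  [30] ####. => .  t=0,i=14
  [29] ###.# => .  t=0,i=0
  [28] ###.. => .  t=1,i=13
  [27] ##.## => #  t=1,i=3
  [26] ##.#. => #  t=0,i=1
  [25] ##..# => .  t=1,i=14
  [24] ##... => #  t=1,i=21
  [23] #.### => .  t=0,i=6
  [22] #.##. => #  t=1,i=4
  [21] #.#.# => #  t=0,i=2
  [20] #.#.. => #  t=3,i=9
  [19] #..## => .  t=1,i=15
  [18] #..#. => .  t=4,i=11
  [17] #...# => .  t=1,i=22
  [16] #.... => #  t=2,i=13
  [15] .#### => #  t=0,i=7
  [14] .###. => .  t=0,i=22
  [13] .##.# => .  t=1,i=2
  [12] .##.. => .  t=1,i=20
  [11] .#.## => #  t=0,i=5
  [10] .#.#. => .  t=0,i=3
  [9] .#..# => .  t=3,i=10
  [8] .#... => #  t=4,i=5
  [7] ..### => .  t=3,i=16
  [6] ..##. => #  t=1,i=1
  [5] ..#.# => #  t=2,i=16
  [4] ..#.. => .  t=4,i=12
  [3] ...## => #  t=1,i=0
  [2] ...#. => .  t=2,i=15
  [1] ....# => .  t=2,i=14
  [0] ..... => #  t=4,i=15
  bits 10001101011100011000100101101001 = 2373028201

2373028201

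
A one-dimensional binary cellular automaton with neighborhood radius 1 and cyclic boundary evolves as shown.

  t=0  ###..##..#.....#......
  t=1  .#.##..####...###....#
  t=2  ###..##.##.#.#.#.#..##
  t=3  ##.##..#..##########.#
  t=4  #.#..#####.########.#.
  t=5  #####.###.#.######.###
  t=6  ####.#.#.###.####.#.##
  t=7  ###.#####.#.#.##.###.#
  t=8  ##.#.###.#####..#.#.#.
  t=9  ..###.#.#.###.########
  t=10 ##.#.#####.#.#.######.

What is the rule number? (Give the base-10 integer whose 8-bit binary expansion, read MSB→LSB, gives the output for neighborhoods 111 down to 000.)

  nb ###: next=#  (t=0,i=1, bit7=1)
  nb ##.: next=.  (t=0,i=2, bit6=0)
  nb #.#: next=#  (t=1,i=0, bit5=1)
  nb #..: next=#  (t=0,i=3, bit4=1)
  nb .##: next=.  (t=0,i=0, bit3=0)
  nb .#.: next=#  (t=0,i=9, bit2=1)
  nb ..#: next=#  (t=0,i=4, bit1=1)
  nb ...: next=.  (t=0,i=11, bit0=0)
  bits 10110110 = 182

182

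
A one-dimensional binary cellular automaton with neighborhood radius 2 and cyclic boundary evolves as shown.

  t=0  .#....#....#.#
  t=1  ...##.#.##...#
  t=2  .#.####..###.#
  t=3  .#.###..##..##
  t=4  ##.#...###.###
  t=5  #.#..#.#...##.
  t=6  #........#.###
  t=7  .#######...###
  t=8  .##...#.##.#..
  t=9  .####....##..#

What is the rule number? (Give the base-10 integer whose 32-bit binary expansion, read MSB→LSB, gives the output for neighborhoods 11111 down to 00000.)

1168879827

  nb #####: next=.  (t=4,i=13, bit31=0)
  nb ####.: next=#  (t=2,i=5, bit30=1)
  nb ###.#: next=.  (t=2,i=11, bit29=0)
  nb ###..: next=.  (t=2,i=6, bit28=0)
  nb ##.##: next=.  (t=4,i=10, bit27=0)
  nb ##.#.: next=#  (t=1,i=5, bit26=1)
  nb ##..#: next=.  (t=2,i=7, bit25=0)
  nb ##...: next=#  (t=1,i=10, bit24=1)
  nb #.###: next=#  (t=2,i=3, bit23=1)
  nb #.##.: next=.  (t=1,i=8, bit22=0)
  nb #.#.#: next=#  (t=0,i=13, bit21=1)
  nb #.#..: next=.  (t=0,i=1, bit20=0)
  nb #..##: next=#  (t=2,i=8, bit19=1)
  nb #..#.: next=.  (t=5,i=4, bit18=0)
  nb #...#: next=#  (t=1,i=1, bit17=1)
  nb #....: next=#  (t=0,i=3, bit16=1)
  nb .####: next=#  (t=2,i=4, bit15=1)
  nb .###.: next=.  (t=2,i=10, bit14=0)
  nb .##.#: next=#  (t=1,i=4, bit13=1)
  nb .##..: next=#  (t=1,i=9, bit12=1)
  nb .#.##: next=.  (t=1,i=7, bit11=0)
  nb .#.#.: next=.  (t=0,i=0, bit10=0)
  nb .#..#: next=.  (t=5,i=3, bit9=0)
  nb .#...: next=.  (t=0,i=2, bit8=0)
  nb ..###: next=#  (t=2,i=9, bit7=1)
  nb ..##.: next=#  (t=1,i=3, bit6=1)
  nb ..#.#: next=.  (t=0,i=11, bit5=0)
  nb ..#..: next=#  (t=0,i=6, bit4=1)
  nb ...##: next=.  (t=1,i=2, bit3=0)
  nb ...#.: next=.  (t=0,i=5, bit2=0)
  nb ....#: next=#  (t=0,i=4, bit1=1)
  nb .....: next=#  (t=6,i=3, bit0=1)
  bits 01000101101010111011000011010011 = 1168879827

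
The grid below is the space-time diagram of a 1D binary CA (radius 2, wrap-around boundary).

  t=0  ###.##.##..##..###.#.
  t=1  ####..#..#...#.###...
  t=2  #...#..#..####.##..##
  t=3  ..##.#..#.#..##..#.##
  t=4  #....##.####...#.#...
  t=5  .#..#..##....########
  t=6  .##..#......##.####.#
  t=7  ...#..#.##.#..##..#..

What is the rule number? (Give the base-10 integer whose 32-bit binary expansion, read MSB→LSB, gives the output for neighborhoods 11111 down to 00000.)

  [31] ##### => #  t=5,i=15
  [30] ####. => .  t=1,i=2
  [29] ###.# => #  t=0,i=2
  [28] ###.. => .  t=1,i=3
  [27] ##.## => #  t=0,i=3
  [26] ##.#. => .  t=0,i=18
  [25] ##..# => #  t=0,i=9
  [24] ##... => .  t=1,i=18
  [23] #.### => #  t=0,i=0
  [22] #.##. => .  t=0,i=4
  [21] #.#.# => .  t=0,i=19
  [20] #.#.. => #  t=3,i=5
  [19] #..## => .  t=0,i=10
  [18] #..#. => .  t=1,i=5
  [17] #...# => #  t=1,i=11
  [16] #.... => .  t=4,i=2
  [15] .#### => .  t=1,i=1
  [14] .###. => #  t=0,i=1
  [13] .##.# => .  t=0,i=5
  [12] .##.. => .  t=0,i=8
  [11] .#.## => .  t=0,i=20
  [10] .#.#. => #  t=3,i=9
  [9] .#..# => #  t=1,i=7
  [8] .#... => #  t=1,i=10
  [7] ..### => #  t=0,i=15
  [6] ..##. => .  t=0,i=11
  [5] ..#.# => #  t=1,i=13
  [4] ..#.. => .  t=1,i=6
  [3] ...## => #  t=1,i=20
  [2] ...#. => #  t=1,i=12
  [1] ....# => .  t=4,i=3
  [0] ..... => #  t=6,i=8
  bits 10101010100100100100011110101101 = 2861713325

2861713325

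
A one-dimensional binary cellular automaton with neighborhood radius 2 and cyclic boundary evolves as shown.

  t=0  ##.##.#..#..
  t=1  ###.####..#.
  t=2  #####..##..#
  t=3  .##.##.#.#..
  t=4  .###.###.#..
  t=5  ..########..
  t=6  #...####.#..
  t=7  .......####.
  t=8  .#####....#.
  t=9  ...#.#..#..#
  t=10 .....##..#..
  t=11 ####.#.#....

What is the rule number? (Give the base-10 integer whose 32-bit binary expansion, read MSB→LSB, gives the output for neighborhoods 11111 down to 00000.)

  ##### -> #   bit 31 = 1  t=2,i=1
  ####. -> .   bit 30 = 0  t=1,i=6
  ###.# -> #   bit 29 = 1  t=1,i=2
  ###.. -> #   bit 28 = 1  t=1,i=7
  ##.## -> #   bit 27 = 1  t=0,i=2
  ##.#. -> #   bit 26 = 1  t=0,i=5
  ##..# -> #   bit 25 = 1  t=1,i=8
  ##... -> .   bit 24 = 0  t=5,i=10
  #.### -> #   bit 23 = 1  t=1,i=0
  #.##. -> .   bit 22 = 0  t=0,i=3
  #.#.# -> #   bit 21 = 1  t=3,i=7
  #.#.. -> #   bit 20 = 1  t=0,i=6
  #..## -> .   bit 19 = 0  t=0,i=11
  #..#. -> .   bit 18 = 0  t=0,i=8
  #...# -> .   bit 17 = 0  t=3,i=11
  #.... -> .   bit 16 = 0  t=5,i=11
  .#### -> .   bit 15 = 0  t=1,i=5
  .###. -> #   bit 14 = 1  t=1,i=1
  .##.# -> #   bit 13 = 1  t=0,i=1
  .##.. -> .   bit 12 = 0  t=2,i=8
  .#.## -> #   bit 11 = 1  t=1,i=11
  .#.#. -> .   bit 10 = 0  t=3,i=8
  .#..# -> #   bit 9 = 1  t=0,i=7
  .#... -> .   bit 8 = 0  t=3,i=10
  ..### -> .   bit 7 = 0  t=2,i=11
  ..##. -> #   bit 6 = 1  t=0,i=0
  ..#.# -> .   bit 5 = 0  t=1,i=10
  ..#.. -> .   bit 4 = 0  t=0,i=9
  ...## -> .   bit 3 = 0  t=3,i=0
  ...#. -> .   bit 2 = 0  t=8,i=9
  ....# -> #   bit 1 = 1  t=5,i=0
  ..... -> #   bit 0 = 1  t=7,i=1
  bits 10111110101100000110101001000011 = 3199232579

3199232579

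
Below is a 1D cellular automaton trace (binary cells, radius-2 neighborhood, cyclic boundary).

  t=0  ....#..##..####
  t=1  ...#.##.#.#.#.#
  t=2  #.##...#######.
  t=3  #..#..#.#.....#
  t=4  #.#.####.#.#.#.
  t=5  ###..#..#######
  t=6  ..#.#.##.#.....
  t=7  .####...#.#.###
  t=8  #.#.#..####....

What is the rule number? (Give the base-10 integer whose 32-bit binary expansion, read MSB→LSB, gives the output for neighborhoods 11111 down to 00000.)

  [31] ##### => .  t=2,i=9
  [30] ####. => .  t=0,i=13
  [29] ###.# => .  t=2,i=13
  [28] ###.. => #  t=0,i=14
  [27] ##.## => #  t=7,i=0
  [26] ##.#. => #  t=1,i=7
  [25] ##..# => .  t=0,i=9
  [24] ##... => .  t=0,i=0
  [23] #.### => .  t=4,i=4
  [22] #.##. => .  t=1,i=5
  [21] #.#.# => #  t=1,i=8
  [20] #.#.. => .  t=1,i=14
  [19] #..## => #  t=0,i=6
  [18] #..#. => #  t=3,i=2
  [17] #...# => .  t=1,i=1
  [16] #.... => .  t=0,i=1
  [15] .#### => #  t=0,i=12
  [14] .###. => .  t=7,i=13
  [13] .##.# => .  t=1,i=6
  [12] .##.. => #  t=0,i=8
  [11] .#.## => .  t=1,i=4
  [10] .#.#. => #  t=1,i=9
  [9] .#..# => #  t=0,i=5
  [8] .#... => #  t=1,i=0
  [7] ..### => .  t=0,i=11
  [6] ..##. => .  t=0,i=7
  [5] ..#.# => #  t=1,i=3
  [4] ..#.. => .  t=0,i=4
  [3] ...## => #  t=2,i=6
  [2] ...#. => #  t=0,i=3
  [1] ....# => .  t=0,i=2
  [0] ..... => #  t=3,i=11
  bits 00011100001011001001011100101101 = 472684333

472684333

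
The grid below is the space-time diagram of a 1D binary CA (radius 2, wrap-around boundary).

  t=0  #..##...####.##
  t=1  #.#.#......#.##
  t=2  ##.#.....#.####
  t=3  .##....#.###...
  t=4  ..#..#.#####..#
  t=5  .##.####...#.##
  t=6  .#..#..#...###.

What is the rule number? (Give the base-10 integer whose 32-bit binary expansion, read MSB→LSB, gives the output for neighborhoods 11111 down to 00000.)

  [31] ##### => .  t=2,i=13
  [30] ####. => .  t=0,i=10
  [29] ###.# => #  t=0,i=11
  [28] ###.. => #  t=0,i=0
  [27] ##.## => .  t=0,i=12
  [26] ##.#. => #  t=1,i=1
  [25] ##..# => .  t=0,i=1
  [24] ##... => .  t=0,i=5
  [23] #.### => #  t=0,i=13
  [22] #.##. => #  t=5,i=1
  [21] #.#.# => .  t=1,i=2
  [20] #.#.. => .  t=1,i=4
  [19] #..## => #  t=0,i=2
  [18] #..#. => #  t=4,i=1
  [17] #...# => .  t=0,i=6
  [16] #.... => .  t=1,i=6
  [15] .#### => .  t=0,i=9
  [14] .###. => #  t=0,i=14
  [13] .##.# => .  t=5,i=2
  [12] .##.. => #  t=0,i=4
  [11] .#.## => #  t=1,i=12
  [10] .#.#. => #  t=1,i=3
  [9] .#..# => .  t=4,i=0
  [8] .#... => .  t=1,i=5
  [7] ..### => .  t=0,i=8
  [6] ..##. => .  t=0,i=3
  [5] ..#.# => #  t=1,i=11
  [4] ..#.. => #  t=4,i=2
  [3] ...## => .  t=0,i=7
  [2] ...#. => .  t=1,i=10
  [1] ....# => #  t=1,i=9
  [0] ..... => .  t=1,i=7
  bits 00110100110011000101110000110010 = 885808178

885808178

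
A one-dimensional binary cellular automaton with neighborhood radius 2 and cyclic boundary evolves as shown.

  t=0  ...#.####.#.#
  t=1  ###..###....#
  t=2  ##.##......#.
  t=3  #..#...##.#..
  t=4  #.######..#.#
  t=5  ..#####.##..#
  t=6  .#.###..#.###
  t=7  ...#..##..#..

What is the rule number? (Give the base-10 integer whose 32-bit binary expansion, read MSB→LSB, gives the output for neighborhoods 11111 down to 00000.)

  [31] ##### => #  t=4,i=4
  [30] ####. => #  t=0,i=7
  [29] ###.# => .  t=0,i=8
  [28] ###.. => .  t=1,i=2
  [27] ##.## => .  t=2,i=2
  [26] ##.#. => .  t=0,i=9
  [25] ##..# => #  t=1,i=3
  [24] ##... => .  t=1,i=8
  [23] #.### => #  t=0,i=5
  [22] #.##. => #  t=2,i=0
  [21] #.#.# => .  t=0,i=10
  [20] #.#.. => #  t=0,i=12
  [19] #..## => #  t=1,i=4
  [18] #..#. => #  t=3,i=2
  [17] #...# => #  t=0,i=1
  [16] #.... => .  t=1,i=9
  [15] .#### => #  t=0,i=6
  [14] .###. => .  t=1,i=6
  [13] .##.# => .  t=2,i=1
  [12] .##.. => .  t=2,i=4
  [11] .#.## => .  t=0,i=4
  [10] .#.#. => .  t=0,i=11
  [9] .#..# => .  t=3,i=1
  [8] .#... => #  t=0,i=0
  [7] ..### => .  t=1,i=5
  [6] ..##. => #  t=3,i=7
  [5] ..#.# => .  t=0,i=3
  [4] ..#.. => #  t=3,i=0
  [3] ...## => #  t=1,i=11
  [2] ...#. => #  t=0,i=2
  [1] ....# => .  t=1,i=10
  [0] ..... => #  t=2,i=7
  bits 11000010110111101000000101011101 = 3269362013

3269362013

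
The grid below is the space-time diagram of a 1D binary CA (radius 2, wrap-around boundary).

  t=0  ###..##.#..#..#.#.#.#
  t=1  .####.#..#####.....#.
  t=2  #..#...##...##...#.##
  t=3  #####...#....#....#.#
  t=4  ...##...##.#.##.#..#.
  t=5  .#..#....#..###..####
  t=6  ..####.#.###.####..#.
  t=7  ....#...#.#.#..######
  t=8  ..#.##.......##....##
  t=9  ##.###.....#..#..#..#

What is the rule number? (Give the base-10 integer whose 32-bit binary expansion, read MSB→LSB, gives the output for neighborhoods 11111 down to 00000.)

  ##### -> .   bit 31 = 0  t=1,i=11
  ####. -> #   bit 30 = 1  t=0,i=1
  ###.# -> .   bit 29 = 0  t=1,i=4
  ###.. -> #   bit 28 = 1  t=0,i=2
  ##.## -> #   bit 27 = 1  t=6,i=12
  ##.#. -> .   bit 26 = 0  t=0,i=7
  ##..# -> #   bit 25 = 1  t=0,i=3
  ##... -> .   bit 24 = 0  t=1,i=14
  #.### -> .   bit 23 = 0  t=0,i=20
  #.##. -> #   bit 22 = 1  t=4,i=13
  #.#.# -> .   bit 21 = 0  t=0,i=16
  #.#.. -> .   bit 20 = 0  t=0,i=8
  #..## -> #   bit 19 = 1  t=0,i=4
  #..#. -> #   bit 18 = 1  t=0,i=10
  #...# -> .   bit 17 = 0  t=2,i=5
  #.... -> .   bit 16 = 0  t=1,i=15
  .#### -> .   bit 15 = 0  t=0,i=0
  .###. -> #   bit 14 = 1  t=2,i=20
  .##.# -> #   bit 13 = 1  t=0,i=6
  .##.. -> #   bit 12 = 1  t=2,i=8
  .#.## -> #   bit 11 = 1  t=0,i=19
  .#.#. -> .   bit 10 = 0  t=0,i=15
  .#..# -> #   bit 9 = 1  t=0,i=9
  .#... -> #   bit 8 = 1  t=2,i=4
  ..### -> .   bit 7 = 0  t=1,i=1
  ..##. -> .   bit 6 = 0  t=0,i=5
  ..#.# -> .   bit 5 = 0  t=0,i=14
  ..#.. -> #   bit 4 = 1  t=0,i=11
  ...## -> .   bit 3 = 0  t=2,i=6
  ...#. -> .   bit 2 = 0  t=1,i=18
  ....# -> #   bit 1 = 1  t=1,i=17
  ..... -> .   bit 0 = 0  t=1,i=16
  bits 01011010010011000111101100010010 = 1514961682

1514961682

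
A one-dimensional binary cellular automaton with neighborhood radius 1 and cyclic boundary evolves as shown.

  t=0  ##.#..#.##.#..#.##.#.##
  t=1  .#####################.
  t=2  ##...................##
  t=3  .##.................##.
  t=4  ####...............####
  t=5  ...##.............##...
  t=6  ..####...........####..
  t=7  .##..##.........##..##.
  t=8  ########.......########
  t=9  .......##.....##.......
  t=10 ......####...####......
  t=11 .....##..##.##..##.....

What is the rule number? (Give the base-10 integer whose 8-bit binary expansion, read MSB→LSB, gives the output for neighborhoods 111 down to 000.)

126

  ### -> .   bit 7 = 0  t=0,i=0
  ##. -> #   bit 6 = 1  t=0,i=1
  #.# -> #   bit 5 = 1  t=0,i=2
  #.. -> #   bit 4 = 1  t=0,i=4
  .## -> #   bit 3 = 1  t=0,i=8
  .#. -> #   bit 2 = 1  t=0,i=3
  ..# -> #   bit 1 = 1  t=0,i=5
  ... -> .   bit 0 = 0  t=2,i=3
  bits 01111110 = 126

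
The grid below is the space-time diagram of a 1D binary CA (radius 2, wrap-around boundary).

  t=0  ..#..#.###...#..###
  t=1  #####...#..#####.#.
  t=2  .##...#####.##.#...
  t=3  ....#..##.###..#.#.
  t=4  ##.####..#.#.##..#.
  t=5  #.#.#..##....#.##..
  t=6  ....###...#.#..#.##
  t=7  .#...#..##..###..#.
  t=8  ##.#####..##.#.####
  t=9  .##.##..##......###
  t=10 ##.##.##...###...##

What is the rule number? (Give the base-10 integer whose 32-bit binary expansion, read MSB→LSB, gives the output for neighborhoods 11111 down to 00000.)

  ##### -> #   bit 31 = 1  t=1,i=2
  ####. -> .   bit 30 = 0  t=1,i=3
  ###.# -> #   bit 29 = 1  t=1,i=15
  ###.. -> .   bit 28 = 0  t=0,i=9
  ##.## -> #   bit 27 = 1  t=2,i=11
  ##.#. -> .   bit 26 = 0  t=1,i=16
  ##..# -> #   bit 25 = 1  t=0,i=0
  ##... -> .   bit 24 = 0  t=0,i=10
  #.### -> .   bit 23 = 0  t=0,i=7
  #.##. -> #   bit 22 = 1  t=2,i=12
  #.#.# -> .   bit 21 = 0  t=1,i=17
  #.#.. -> #   bit 20 = 1  t=2,i=15
  #..## -> #   bit 19 = 1  t=0,i=15
  #..#. -> #   bit 18 = 1  t=0,i=1
  #...# -> #   bit 17 = 1  t=0,i=11
  #.... -> #   bit 16 = 1  t=2,i=17
  .#### -> #   bit 15 = 1  t=1,i=1
  .###. -> #   bit 14 = 1  t=0,i=8
  .##.# -> .   bit 13 = 0  t=2,i=13
  .##.. -> .   bit 12 = 0  t=2,i=2
  .#.## -> .   bit 11 = 0  t=0,i=6
  .#.#. -> .   bit 10 = 0  t=3,i=16
  .#..# -> #   bit 9 = 1  t=0,i=3
  .#... -> .   bit 8 = 0  t=2,i=16
  ..### -> .   bit 7 = 0  t=0,i=16
  ..##. -> .   bit 6 = 0  t=2,i=1
  ..#.# -> .   bit 5 = 0  t=0,i=5
  ..#.. -> #   bit 4 = 1  t=0,i=2
  ...## -> .   bit 3 = 0  t=2,i=0
  ...#. -> #   bit 2 = 1  t=0,i=12
  ....# -> .   bit 1 = 0  t=2,i=18
  ..... -> #   bit 0 = 1  t=3,i=1
  bits 10101010010111111100001000010101 = 2858402325

2858402325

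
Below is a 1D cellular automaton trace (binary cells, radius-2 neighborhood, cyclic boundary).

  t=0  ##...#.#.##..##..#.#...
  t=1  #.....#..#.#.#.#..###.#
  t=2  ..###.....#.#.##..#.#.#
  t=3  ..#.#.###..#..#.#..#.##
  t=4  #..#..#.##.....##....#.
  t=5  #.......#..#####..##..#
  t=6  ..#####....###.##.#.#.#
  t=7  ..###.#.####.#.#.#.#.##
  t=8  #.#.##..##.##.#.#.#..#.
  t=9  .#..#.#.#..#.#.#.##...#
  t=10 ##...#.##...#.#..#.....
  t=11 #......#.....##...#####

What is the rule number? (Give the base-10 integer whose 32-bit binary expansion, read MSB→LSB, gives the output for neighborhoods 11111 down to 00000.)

  [31] ##### => #  t=5,i=13
  [30] ####. => .  t=5,i=14
  [29] ###.# => #  t=1,i=20
  [28] ###.. => #  t=2,i=4
  [27] ##.## => .  t=1,i=21
  [26] ##.#. => #  t=6,i=17
  [25] ##..# => #  t=0,i=11
  [24] ##... => .  t=0,i=2
  [23] #.### => #  t=3,i=6
  [22] #.##. => #  t=0,i=9
  [21] #.#.# => .  t=0,i=7
  [20] #.#.. => #  t=0,i=19
  [19] #..## => .  t=0,i=12
  [18] #..#. => .  t=0,i=16
  [17] #...# => .  t=0,i=3
  [16] #.... => #  t=1,i=2
  [15] .#### => #  t=5,i=12
  [14] .###. => .  t=1,i=19
  [13] .##.# => .  t=6,i=16
  [12] .##.. => .  t=0,i=1
  [11] .#.## => .  t=0,i=8
  [10] .#.#. => #  t=0,i=6
  [9] .#..# => .  t=1,i=7
  [8] .#... => #  t=0,i=20
  [7] ..### => #  t=1,i=18
  [6] ..##. => #  t=0,i=0
  [5] ..#.# => .  t=0,i=5
  [4] ..#.. => .  t=1,i=6
  [3] ...## => #  t=0,i=22
  [2] ...#. => .  t=0,i=4
  [1] ....# => #  t=1,i=4
  [0] ..... => #  t=1,i=3
  bits 10110110110100011000010111001011 = 3067184587

3067184587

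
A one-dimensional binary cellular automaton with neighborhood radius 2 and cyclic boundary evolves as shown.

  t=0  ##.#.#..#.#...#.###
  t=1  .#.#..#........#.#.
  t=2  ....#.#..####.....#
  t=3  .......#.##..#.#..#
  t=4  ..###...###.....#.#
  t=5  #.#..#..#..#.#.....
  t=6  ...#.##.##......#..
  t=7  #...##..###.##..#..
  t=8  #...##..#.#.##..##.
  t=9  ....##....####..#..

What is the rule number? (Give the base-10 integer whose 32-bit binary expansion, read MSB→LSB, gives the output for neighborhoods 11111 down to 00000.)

  #####|.  b31=0 t=0,i=18
  ####.|.  b30=0 t=0,i=0
  ###.#|#  b29=1 t=0,i=1
  ###..|.  b28=0 t=2,i=12
  ##.##|.  b27=0 t=6,i=7
  ##.#.|.  b26=0 t=0,i=2
  ##..#|.  b25=0 t=3,i=11
  ##...|#  b24=1 t=2,i=13
  #.###|.  b23=0 t=0,i=16
  #.##.|#  b22=1 t=3,i=9
  #.#.#|#  b21=1 t=0,i=3
  #.#..|.  b20=0 t=0,i=5
  #..##|.  b19=0 t=2,i=8
  #..#.|.  b18=0 t=0,i=7
  #...#|.  b17=0 t=0,i=12
  #....|.  b16=0 t=1,i=8
  .####|#  b15=1 t=0,i=17
  .###.|.  b14=0 t=4,i=3
  .##.#|.  b13=0 t=6,i=6
  .##..|#  b12=1 t=3,i=10
  .#.##|#  b11=1 t=0,i=15
  .#.#.|.  b10=0 t=0,i=4
  .#..#|#  b9=1 t=0,i=6
  .#...|.  b8=0 t=0,i=11
  ..###|#  b7=1 t=2,i=9
  ..##.|#  b6=1 t=7,i=4
  ..#.#|.  b5=0 t=0,i=8
  ..#..|#  b4=1 t=1,i=6
  ...##|.  b3=0 t=4,i=7
  ...#.|.  b2=0 t=0,i=13
  ....#|.  b1=0 t=1,i=13
  .....|#  b0=1 t=1,i=9
  bits 00100001011000001001101011010001 = 559979217

559979217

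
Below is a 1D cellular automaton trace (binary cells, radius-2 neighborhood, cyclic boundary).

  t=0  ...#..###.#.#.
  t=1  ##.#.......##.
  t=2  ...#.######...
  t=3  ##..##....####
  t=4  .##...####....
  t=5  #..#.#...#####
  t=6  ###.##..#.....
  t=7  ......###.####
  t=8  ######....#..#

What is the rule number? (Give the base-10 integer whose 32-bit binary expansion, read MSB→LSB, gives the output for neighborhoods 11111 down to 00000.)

328535067

  #####|.  b31=0 t=2,i=7
  ####.|.  b30=0 t=2,i=9
  ###.#|.  b29=0 t=0,i=8
  ###..|#  b28=1 t=2,i=10
  ##.##|.  b27=0 t=1,i=13
  ##.#.|.  b26=0 t=0,i=9
  ##..#|#  b25=1 t=3,i=2
  ##...|#  b24=1 t=2,i=11
  #.###|#  b23=1 t=2,i=5
  #.##.|.  b22=0 t=1,i=0
  #.#.#|.  b21=0 t=0,i=10
  #.#..|#  b20=1 t=0,i=12
  #..##|.  b19=0 t=0,i=5
  #..#.|#  b18=1 t=5,i=2
  #...#|.  b17=0 t=4,i=4
  #....|#  b16=1 t=0,i=0
  .####|.  b15=0 t=2,i=6
  .###.|.  b14=0 t=0,i=7
  .##.#|.  b13=0 t=1,i=1
  .##..|.  b12=0 t=3,i=5
  .#.##|#  b11=1 t=2,i=4
  .#.#.|#  b10=1 t=0,i=11
  .#..#|.  b9=0 t=0,i=4
  .#...|.  b8=0 t=0,i=13
  ..###|.  b7=0 t=0,i=6
  ..##.|.  b6=0 t=1,i=11
  ..#.#|.  b5=0 t=2,i=3
  ..#..|#  b4=1 t=0,i=3
  ...##|#  b3=1 t=1,i=10
  ...#.|.  b2=0 t=0,i=2
  ....#|#  b1=1 t=0,i=1
  .....|#  b0=1 t=1,i=6
  bits 00010011100101010000110000011011 = 328535067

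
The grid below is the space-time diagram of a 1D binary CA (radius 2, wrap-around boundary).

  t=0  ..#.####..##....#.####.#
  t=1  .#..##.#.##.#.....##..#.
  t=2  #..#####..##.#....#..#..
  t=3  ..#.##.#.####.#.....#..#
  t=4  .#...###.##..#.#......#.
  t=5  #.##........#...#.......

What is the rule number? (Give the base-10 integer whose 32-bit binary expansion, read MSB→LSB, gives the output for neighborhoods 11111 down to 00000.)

2511249728

  #####|#  b31=1 t=2,i=5
  ####.|.  b30=0 t=0,i=6
  ###.#|.  b29=0 t=0,i=21
  ###..|#  b28=1 t=0,i=7
  ##.##|.  b27=0 t=4,i=8
  ##.#.|#  b26=1 t=0,i=22
  ##..#|.  b25=0 t=0,i=8
  ##...|#  b24=1 t=0,i=12
  #.###|#  b23=1 t=0,i=4
  #.##.|.  b22=0 t=1,i=9
  #.#.#|#  b21=1 t=1,i=7
  #.#..|.  b20=0 t=0,i=23
  #..##|#  b19=1 t=0,i=9
  #..#.|#  b18=1 t=0,i=1
  #...#|#  b17=1 t=4,i=3
  #....|.  b16=0 t=0,i=13
  .####|#  b15=1 t=0,i=5
  .###.|.  b14=0 t=4,i=6
  .##.#|#  b13=1 t=1,i=5
  .##..|.  b12=0 t=0,i=11
  .#.##|.  b11=0 t=0,i=3
  .#.#.|.  b10=0 t=4,i=14
  .#..#|.  b9=0 t=0,i=0
  .#...|#  b8=1 t=1,i=13
  ..###|.  b7=0 t=2,i=3
  ..##.|#  b6=1 t=0,i=10
  ..#.#|.  b5=0 t=0,i=2
  ..#..|.  b4=0 t=1,i=1
  ...##|.  b3=0 t=1,i=17
  ...#.|.  b2=0 t=0,i=15
  ....#|.  b1=0 t=0,i=14
  .....|.  b0=0 t=1,i=15
  bits 10010101101011101010000101000000 = 2511249728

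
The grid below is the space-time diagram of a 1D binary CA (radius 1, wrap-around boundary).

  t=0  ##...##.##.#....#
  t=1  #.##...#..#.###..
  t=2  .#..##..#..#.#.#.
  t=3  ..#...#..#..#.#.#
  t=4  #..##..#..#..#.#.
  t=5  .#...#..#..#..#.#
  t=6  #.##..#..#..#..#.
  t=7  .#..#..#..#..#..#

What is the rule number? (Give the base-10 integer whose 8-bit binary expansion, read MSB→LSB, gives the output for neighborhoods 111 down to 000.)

177

  ### -> #   bit 7 = 1  t=0,i=0
  ##. -> .   bit 6 = 0  t=0,i=1
  #.# -> #   bit 5 = 1  t=0,i=7
  #.. -> #   bit 4 = 1  t=0,i=2
  .## -> .   bit 3 = 0  t=0,i=5
  .#. -> .   bit 2 = 0  t=0,i=11
  ..# -> .   bit 1 = 0  t=0,i=4
  ... -> #   bit 0 = 1  t=0,i=3
  bits 10110001 = 177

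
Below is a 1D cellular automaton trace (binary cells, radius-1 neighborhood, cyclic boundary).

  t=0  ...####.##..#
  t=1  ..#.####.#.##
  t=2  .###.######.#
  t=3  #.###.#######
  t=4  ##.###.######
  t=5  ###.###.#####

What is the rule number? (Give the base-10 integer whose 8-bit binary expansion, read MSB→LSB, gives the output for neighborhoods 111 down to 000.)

230

  [7] ### => #  t=0,i=4
  [6] ##. => #  t=0,i=6
  [5] #.# => #  t=0,i=7
  [4] #.. => .  t=0,i=0
  [3] .## => .  t=0,i=3
  [2] .#. => #  t=0,i=12
  [1] ..# => #  t=0,i=2
  [0] ... => .  t=0,i=1
  bits 11100110 = 230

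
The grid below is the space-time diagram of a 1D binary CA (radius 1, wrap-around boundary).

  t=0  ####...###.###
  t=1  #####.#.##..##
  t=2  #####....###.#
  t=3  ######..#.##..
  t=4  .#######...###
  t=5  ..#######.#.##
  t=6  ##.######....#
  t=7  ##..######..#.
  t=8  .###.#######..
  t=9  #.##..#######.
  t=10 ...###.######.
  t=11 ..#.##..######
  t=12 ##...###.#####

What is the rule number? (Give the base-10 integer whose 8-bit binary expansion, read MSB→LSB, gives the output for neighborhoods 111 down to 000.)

  ### -> #   bit 7 = 1  t=0,i=0
  ##. -> #   bit 6 = 1  t=0,i=3
  #.# -> .   bit 5 = 0  t=0,i=10
  #.. -> #   bit 4 = 1  t=0,i=4
  .## -> .   bit 3 = 0  t=0,i=7
  .#. -> .   bit 2 = 0  t=1,i=6
  ..# -> #   bit 1 = 1  t=0,i=6
  ... -> .   bit 0 = 0  t=0,i=5
  bits 11010010 = 210

210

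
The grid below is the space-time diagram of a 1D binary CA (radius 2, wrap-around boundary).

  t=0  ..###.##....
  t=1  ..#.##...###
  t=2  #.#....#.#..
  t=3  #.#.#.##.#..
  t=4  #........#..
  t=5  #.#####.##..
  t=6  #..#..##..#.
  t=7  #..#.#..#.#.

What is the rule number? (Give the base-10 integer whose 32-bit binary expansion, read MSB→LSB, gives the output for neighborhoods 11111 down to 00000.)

  ##### -> .   bit 31 = 0  t=5,i=4
  ####. -> .   bit 30 = 0  t=5,i=5
  ###.# -> #   bit 29 = 1  t=0,i=4
  ###.. -> .   bit 28 = 0  t=1,i=11
  ##.## -> #   bit 27 = 1  t=0,i=5
  ##.#. -> .   bit 26 = 0  t=3,i=8
  ##..# -> #   bit 25 = 1  t=1,i=0
  ##... -> .   bit 24 = 0  t=0,i=8
  #.### -> .   bit 23 = 0  t=5,i=2
  #.##. -> .   bit 22 = 0  t=0,i=6
  #.#.# -> .   bit 21 = 0  t=3,i=2
  #.#.. -> #   bit 20 = 1  t=2,i=2
  #..## -> #   bit 19 = 1  t=6,i=5
  #..#. -> .   bit 18 = 0  t=1,i=1
  #...# -> #   bit 17 = 1  t=1,i=7
  #.... -> #   bit 16 = 1  t=0,i=9
  .#### -> #   bit 15 = 1  t=5,i=3
  .###. -> .   bit 14 = 0  t=0,i=3
  .##.# -> .   bit 13 = 0  t=3,i=7
  .##.. -> .   bit 12 = 0  t=0,i=7
  .#.## -> .   bit 11 = 0  t=1,i=3
  .#.#. -> .   bit 10 = 0  t=2,i=1
  .#..# -> .   bit 9 = 0  t=2,i=10
  .#... -> .   bit 8 = 0  t=2,i=3
  ..### -> #   bit 7 = 1  t=0,i=2
  ..##. -> .   bit 6 = 0  t=6,i=6
  ..#.# -> #   bit 5 = 1  t=1,i=2
  ..#.. -> #   bit 4 = 1  t=4,i=0
  ...## -> .   bit 3 = 0  t=0,i=1
  ...#. -> #   bit 2 = 1  t=2,i=6
  ....# -> .   bit 1 = 0  t=0,i=0
  ..... -> #   bit 0 = 1  t=0,i=10
  bits 00101010000110111000000010110101 = 706445493

706445493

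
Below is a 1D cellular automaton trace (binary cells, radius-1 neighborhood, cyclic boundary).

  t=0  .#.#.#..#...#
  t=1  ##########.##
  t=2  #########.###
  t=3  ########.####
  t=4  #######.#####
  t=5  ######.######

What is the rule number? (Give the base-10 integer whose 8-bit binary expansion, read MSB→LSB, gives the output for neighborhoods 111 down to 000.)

  nb ###: next=#  (t=1,i=0, bit7=1)
  nb ##.: next=.  (t=1,i=9, bit6=0)
  nb #.#: next=#  (t=0,i=0, bit5=1)
  nb #..: next=#  (t=0,i=6, bit4=1)
  nb .##: next=#  (t=1,i=11, bit3=1)
  nb .#.: next=#  (t=0,i=1, bit2=1)
  nb ..#: next=#  (t=0,i=7, bit1=1)
  nb ...: next=.  (t=0,i=10, bit0=0)
  bits 10111110 = 190

190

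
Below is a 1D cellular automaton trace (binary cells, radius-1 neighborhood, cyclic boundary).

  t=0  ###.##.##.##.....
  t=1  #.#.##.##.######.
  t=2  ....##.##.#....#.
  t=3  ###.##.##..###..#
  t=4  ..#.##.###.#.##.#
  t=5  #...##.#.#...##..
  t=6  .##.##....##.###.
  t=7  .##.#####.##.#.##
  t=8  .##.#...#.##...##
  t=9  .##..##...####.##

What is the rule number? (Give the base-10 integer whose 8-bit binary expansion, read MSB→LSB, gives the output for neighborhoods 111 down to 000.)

89

  ### -> .   bit 7 = 0  t=0,i=1
  ##. -> #   bit 6 = 1  t=0,i=2
  #.# -> .   bit 5 = 0  t=0,i=3
  #.. -> #   bit 4 = 1  t=0,i=12
  .## -> #   bit 3 = 1  t=0,i=0
  .#. -> .   bit 2 = 0  t=1,i=0
  ..# -> .   bit 1 = 0  t=0,i=16
  ... -> #   bit 0 = 1  t=0,i=13
  bits 01011001 = 89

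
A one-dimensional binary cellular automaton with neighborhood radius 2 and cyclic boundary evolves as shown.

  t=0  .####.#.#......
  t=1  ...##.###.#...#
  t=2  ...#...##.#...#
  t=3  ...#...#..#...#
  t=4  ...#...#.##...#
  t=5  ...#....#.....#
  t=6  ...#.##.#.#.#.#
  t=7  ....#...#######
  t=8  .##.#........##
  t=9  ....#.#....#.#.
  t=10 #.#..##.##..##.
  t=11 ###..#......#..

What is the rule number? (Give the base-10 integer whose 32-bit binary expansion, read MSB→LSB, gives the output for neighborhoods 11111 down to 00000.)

1882541138

  [31] ##### => .  t=7,i=10
  [30] ####. => #  t=0,i=3
  [29] ###.# => #  t=0,i=4
  [28] ###.. => #  t=7,i=14
  [27] ##.## => .  t=1,i=5
  [26] ##.#. => .  t=0,i=5
  [25] ##..# => .  t=10,i=10
  [24] ##... => .  t=4,i=11
  [23] #.### => .  t=1,i=6
  [22] #.##. => .  t=4,i=9
  [21] #.#.# => #  t=0,i=6
  [20] #.#.. => #  t=0,i=8
  [19] #..## => .  t=10,i=4
  [18] #..#. => #  t=3,i=9
  [17] #...# => .  t=1,i=1
  [16] #.... => #  t=0,i=10
  [15] .#### => .  t=0,i=2
  [14] .###. => #  t=1,i=7
  [13] .##.# => .  t=1,i=4
  [12] .##.. => .  t=4,i=10
  [11] .#.## => #  t=4,i=8
  [10] .#.#. => #  t=0,i=7
  [9] .#..# => .  t=3,i=8
  [8] .#... => .  t=0,i=9
  [7] ..### => .  t=0,i=1
  [6] ..##. => #  t=1,i=3
  [5] ..#.# => .  t=4,i=7
  [4] ..#.. => #  t=1,i=14
  [3] ...## => .  t=0,i=0
  [2] ...#. => .  t=1,i=13
  [1] ....# => #  t=0,i=14
  [0] ..... => .  t=0,i=11
  bits 01110000001101010100110001010010 = 1882541138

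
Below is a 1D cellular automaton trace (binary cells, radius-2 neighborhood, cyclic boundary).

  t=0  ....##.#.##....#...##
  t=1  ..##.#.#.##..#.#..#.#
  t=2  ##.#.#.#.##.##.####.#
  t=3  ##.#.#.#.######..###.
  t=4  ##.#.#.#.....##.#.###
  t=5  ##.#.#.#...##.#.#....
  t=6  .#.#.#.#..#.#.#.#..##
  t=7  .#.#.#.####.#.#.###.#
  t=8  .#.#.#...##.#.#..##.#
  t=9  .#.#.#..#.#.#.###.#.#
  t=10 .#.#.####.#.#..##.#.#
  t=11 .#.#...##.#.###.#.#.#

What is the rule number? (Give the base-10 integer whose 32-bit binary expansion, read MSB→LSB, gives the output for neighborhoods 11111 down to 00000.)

  ##### -> .   bit 31 = 0  t=3,i=11
  ####. -> #   bit 30 = 1  t=2,i=17
  ###.# -> #   bit 29 = 1  t=2,i=1
  ###.. -> #   bit 28 = 1  t=3,i=14
  ##.## -> #   bit 27 = 1  t=2,i=11
  ##.#. -> .   bit 26 = 0  t=0,i=6
  ##..# -> .   bit 25 = 0  t=1,i=11
  ##... -> .   bit 24 = 0  t=0,i=0
  #.### -> .   bit 23 = 0  t=2,i=15
  #.##. -> #   bit 22 = 1  t=0,i=9
  #.#.# -> #   bit 21 = 1  t=0,i=7
  #.#.. -> #   bit 20 = 1  t=1,i=15
  #..## -> #   bit 19 = 1  t=1,i=1
  #..#. -> #   bit 18 = 1  t=1,i=12
  #...# -> .   bit 17 = 0  t=0,i=17
  #.... -> .   bit 16 = 0  t=0,i=1
  .#### -> .   bit 15 = 0  t=2,i=16
  .###. -> #   bit 14 = 1  t=2,i=0
  .##.# -> #   bit 13 = 1  t=0,i=5
  .##.. -> #   bit 12 = 1  t=0,i=10
  .#.## -> .   bit 11 = 0  t=0,i=8
  .#.#. -> .   bit 10 = 0  t=1,i=6
  .#..# -> #   bit 9 = 1  t=1,i=0
  .#... -> .   bit 8 = 0  t=0,i=16
  ..### -> .   bit 7 = 0  t=3,i=17
  ..##. -> .   bit 6 = 0  t=0,i=4
  ..#.# -> #   bit 5 = 1  t=1,i=13
  ..#.. -> #   bit 4 = 1  t=0,i=15
  ...## -> #   bit 3 = 1  t=0,i=3
  ...#. -> .   bit 2 = 0  t=0,i=14
  ....# -> #   bit 1 = 1  t=0,i=2
  ..... -> .   bit 0 = 0  t=4,i=10
  bits 01111000011111000111001000111010 = 2021421626

2021421626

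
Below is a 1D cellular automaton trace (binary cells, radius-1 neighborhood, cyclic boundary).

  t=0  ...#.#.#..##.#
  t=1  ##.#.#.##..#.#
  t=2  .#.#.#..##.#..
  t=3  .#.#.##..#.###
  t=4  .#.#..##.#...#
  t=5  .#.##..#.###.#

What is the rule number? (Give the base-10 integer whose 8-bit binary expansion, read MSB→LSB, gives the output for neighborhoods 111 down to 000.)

85

  ###|.  b7=0 t=1,i=0
  ##.|#  b6=1 t=0,i=11
  #.#|.  b5=0 t=0,i=4
  #..|#  b4=1 t=0,i=0
  .##|.  b3=0 t=0,i=10
  .#.|#  b2=1 t=0,i=3
  ..#|.  b1=0 t=0,i=2
  ...|#  b0=1 t=0,i=1
  bits 01010101 = 85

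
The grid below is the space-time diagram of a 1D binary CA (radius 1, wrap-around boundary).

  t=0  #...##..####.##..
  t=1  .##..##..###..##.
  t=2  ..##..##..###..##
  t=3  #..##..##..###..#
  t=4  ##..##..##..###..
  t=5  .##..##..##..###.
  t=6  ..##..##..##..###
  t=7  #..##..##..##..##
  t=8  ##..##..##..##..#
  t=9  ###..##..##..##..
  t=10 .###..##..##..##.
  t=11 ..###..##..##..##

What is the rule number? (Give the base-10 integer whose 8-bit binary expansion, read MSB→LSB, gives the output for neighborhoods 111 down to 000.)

209

  ###|#  b7=1 t=0,i=9
  ##.|#  b6=1 t=0,i=5
  #.#|.  b5=0 t=0,i=12
  #..|#  b4=1 t=0,i=1
  .##|.  b3=0 t=0,i=4
  .#.|.  b2=0 t=0,i=0
  ..#|.  b1=0 t=0,i=3
  ...|#  b0=1 t=0,i=2
  bits 11010001 = 209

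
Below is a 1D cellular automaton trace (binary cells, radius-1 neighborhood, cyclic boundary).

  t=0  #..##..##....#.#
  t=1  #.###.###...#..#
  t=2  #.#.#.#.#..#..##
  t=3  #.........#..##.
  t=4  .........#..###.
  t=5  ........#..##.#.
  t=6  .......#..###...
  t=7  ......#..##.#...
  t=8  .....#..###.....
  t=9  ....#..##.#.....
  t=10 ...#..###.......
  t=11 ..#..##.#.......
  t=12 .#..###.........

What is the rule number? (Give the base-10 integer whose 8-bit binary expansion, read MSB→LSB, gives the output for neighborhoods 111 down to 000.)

  ### -> .   bit 7 = 0  t=1,i=3
  ##. -> #   bit 6 = 1  t=0,i=0
  #.# -> .   bit 5 = 0  t=0,i=14
  #.. -> .   bit 4 = 0  t=0,i=1
  .## -> #   bit 3 = 1  t=0,i=3
  .#. -> .   bit 2 = 0  t=0,i=13
  ..# -> #   bit 1 = 1  t=0,i=2
  ... -> .   bit 0 = 0  t=0,i=10
  bits 01001010 = 74

74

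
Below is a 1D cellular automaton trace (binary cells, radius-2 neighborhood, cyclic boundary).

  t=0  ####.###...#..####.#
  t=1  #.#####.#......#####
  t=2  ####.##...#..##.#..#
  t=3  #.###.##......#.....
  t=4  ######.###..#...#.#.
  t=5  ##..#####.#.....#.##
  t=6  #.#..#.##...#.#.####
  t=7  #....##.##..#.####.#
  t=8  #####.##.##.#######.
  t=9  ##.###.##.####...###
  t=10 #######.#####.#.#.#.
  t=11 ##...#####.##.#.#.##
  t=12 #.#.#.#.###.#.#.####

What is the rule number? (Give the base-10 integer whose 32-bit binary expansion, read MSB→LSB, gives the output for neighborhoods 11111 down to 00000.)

  #####|.  b31=0 t=0,i=1
  ####.|#  b30=1 t=0,i=2
  ###.#|#  b29=1 t=0,i=3
  ###..|.  b28=0 t=0,i=7
  ##.##|#  b27=1 t=0,i=4
  ##.#.|.  b26=0 t=1,i=7
  ##..#|#  b25=1 t=4,i=10
  ##...|#  b24=1 t=0,i=8
  #.###|#  b23=1 t=0,i=5
  #.##.|.  b22=0 t=2,i=5
  #.#.#|#  b21=1 t=4,i=18
  #.#..|.  b20=0 t=1,i=8
  #..##|.  b19=0 t=0,i=13
  #..#.|.  b18=0 t=4,i=11
  #...#|.  b17=0 t=0,i=9
  #....|#  b16=1 t=1,i=10
  .####|#  b15=1 t=0,i=0
  .###.|#  b14=1 t=0,i=6
  .##.#|#  b13=1 t=2,i=14
  .##..|#  b12=1 t=2,i=6
  .#.##|#  b11=1 t=3,i=1
  .#.#.|.  b10=0 t=4,i=17
  .#..#|.  b9=0 t=0,i=12
  .#...|.  b8=0 t=1,i=9
  ..###|.  b7=0 t=0,i=14
  ..##.|.  b6=0 t=2,i=13
  ..#.#|#  b5=1 t=3,i=0
  ..#..|.  b4=0 t=0,i=11
  ...##|#  b3=1 t=1,i=14
  ...#.|.  b2=0 t=0,i=10
  ....#|#  b1=1 t=1,i=13
  .....|.  b0=0 t=1,i=11
  bits 01101011101000011111100000101010 = 1805776938

1805776938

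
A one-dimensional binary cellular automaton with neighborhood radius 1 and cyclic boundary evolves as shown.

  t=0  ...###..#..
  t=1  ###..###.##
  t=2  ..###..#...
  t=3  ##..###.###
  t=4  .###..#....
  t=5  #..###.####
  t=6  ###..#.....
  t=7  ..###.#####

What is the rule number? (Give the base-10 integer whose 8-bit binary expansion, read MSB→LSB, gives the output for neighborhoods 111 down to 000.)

83

  ###|.  b7=0 t=0,i=4
  ##.|#  b6=1 t=0,i=5
  #.#|.  b5=0 t=1,i=8
  #..|#  b4=1 t=0,i=6
  .##|.  b3=0 t=0,i=3
  .#.|.  b2=0 t=0,i=8
  ..#|#  b1=1 t=0,i=2
  ...|#  b0=1 t=0,i=0
  bits 01010011 = 83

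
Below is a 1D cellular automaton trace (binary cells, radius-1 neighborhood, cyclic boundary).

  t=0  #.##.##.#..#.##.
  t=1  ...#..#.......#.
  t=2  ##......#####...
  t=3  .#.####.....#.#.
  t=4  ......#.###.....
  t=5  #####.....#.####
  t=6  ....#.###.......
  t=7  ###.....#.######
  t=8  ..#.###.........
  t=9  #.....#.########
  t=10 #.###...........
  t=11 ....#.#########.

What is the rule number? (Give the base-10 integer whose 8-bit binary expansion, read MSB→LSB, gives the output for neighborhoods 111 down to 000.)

65

  ### -> .   bit 7 = 0  t=2,i=9
  ##. -> #   bit 6 = 1  t=0,i=3
  #.# -> .   bit 5 = 0  t=0,i=1
  #.. -> .   bit 4 = 0  t=0,i=9
  .## -> .   bit 3 = 0  t=0,i=2
  .#. -> .   bit 2 = 0  t=0,i=0
  ..# -> .   bit 1 = 0  t=0,i=10
  ... -> #   bit 0 = 1  t=1,i=0
  bits 01000001 = 65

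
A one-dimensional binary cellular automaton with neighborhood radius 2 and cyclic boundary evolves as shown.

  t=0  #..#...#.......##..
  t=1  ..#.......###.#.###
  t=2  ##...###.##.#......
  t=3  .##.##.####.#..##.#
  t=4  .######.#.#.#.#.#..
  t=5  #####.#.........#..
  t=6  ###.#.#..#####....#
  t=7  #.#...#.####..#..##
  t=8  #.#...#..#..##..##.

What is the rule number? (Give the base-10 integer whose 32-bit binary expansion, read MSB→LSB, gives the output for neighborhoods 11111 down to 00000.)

2874978473

  ##### -> #   bit 31 = 1  t=4,i=3
  ####. -> .   bit 30 = 0  t=3,i=9
  ###.# -> #   bit 29 = 1  t=1,i=12
  ###.. -> .   bit 28 = 0  t=1,i=18
  ##.## -> #   bit 27 = 1  t=2,i=8
  ##.#. -> .   bit 26 = 0  t=1,i=13
  ##..# -> #   bit 25 = 1  t=0,i=17
  ##... -> #   bit 24 = 1  t=2,i=2
  #.### -> .   bit 23 = 0  t=1,i=16
  #.##. -> #   bit 22 = 1  t=2,i=9
  #.#.# -> .   bit 21 = 0  t=1,i=14
  #.#.. -> #   bit 20 = 1  t=2,i=12
  #..## -> #   bit 19 = 1  t=3,i=14
  #..#. -> #   bit 18 = 1  t=0,i=2
  #...# -> .   bit 17 = 0  t=0,i=5
  #.... -> .   bit 16 = 0  t=0,i=9
  .#### -> #   bit 15 = 1  t=3,i=8
  .###. -> .   bit 14 = 0  t=1,i=11
  .##.# -> #   bit 13 = 1  t=2,i=10
  .##.. -> #   bit 12 = 1  t=0,i=16
  .#.## -> .   bit 11 = 0  t=1,i=15
  .#.#. -> .   bit 10 = 0  t=4,i=9
  .#..# -> .   bit 9 = 0  t=0,i=1
  .#... -> .   bit 8 = 0  t=0,i=4
  ..### -> #   bit 7 = 1  t=1,i=10
  ..##. -> .   bit 6 = 0  t=0,i=15
  ..#.# -> #   bit 5 = 1  t=7,i=6
  ..#.. -> .   bit 4 = 0  t=0,i=0
  ...## -> #   bit 3 = 1  t=0,i=14
  ...#. -> .   bit 2 = 0  t=0,i=6
  ....# -> .   bit 1 = 0  t=0,i=13
  ..... -> #   bit 0 = 1  t=0,i=10
  bits 10101011010111001011000010101001 = 2874978473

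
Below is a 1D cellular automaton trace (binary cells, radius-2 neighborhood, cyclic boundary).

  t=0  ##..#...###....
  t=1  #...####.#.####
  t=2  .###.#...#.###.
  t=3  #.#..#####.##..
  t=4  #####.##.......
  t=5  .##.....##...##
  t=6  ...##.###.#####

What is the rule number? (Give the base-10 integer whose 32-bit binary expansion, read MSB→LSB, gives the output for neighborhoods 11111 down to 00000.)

  [31] ##### => #  t=1,i=13
  [30] ####. => .  t=1,i=6
  [29] ###.# => .  t=1,i=7
  [28] ###.. => .  t=0,i=10
  [27] ##.## => .  t=3,i=10
  [26] ##.#. => .  t=1,i=8
  [25] ##..# => .  t=0,i=2
  [24] ##... => #  t=0,i=11
  [23] #.### => #  t=1,i=11
  [22] #.##. => .  t=3,i=11
  [21] #.#.# => #  t=1,i=9
  [20] #.#.. => #  t=2,i=5
  [19] #..## => #  t=2,i=0
  [18] #..#. => .  t=0,i=3
  [17] #...# => #  t=0,i=6
  [16] #.... => #  t=0,i=12
  [15] .#### => #  t=1,i=5
  [14] .###. => #  t=0,i=9
  [13] .##.# => #  t=5,i=14
  [12] .##.. => .  t=0,i=1
  [11] .#.## => .  t=1,i=10
  [10] .#.#. => #  t=3,i=1
  [9] .#..# => #  t=3,i=3
  [8] .#... => #  t=0,i=5
  [7] ..### => .  t=0,i=8
  [6] ..##. => #  t=0,i=0
  [5] ..#.# => #  t=2,i=9
  [4] ..#.. => #  t=0,i=4
  [3] ...## => #  t=0,i=7
  [2] ...#. => #  t=2,i=8
  [1] ....# => #  t=0,i=13
  [0] ..... => .  t=4,i=10
  bits 10000001101110111110011101111110 = 2176575358

2176575358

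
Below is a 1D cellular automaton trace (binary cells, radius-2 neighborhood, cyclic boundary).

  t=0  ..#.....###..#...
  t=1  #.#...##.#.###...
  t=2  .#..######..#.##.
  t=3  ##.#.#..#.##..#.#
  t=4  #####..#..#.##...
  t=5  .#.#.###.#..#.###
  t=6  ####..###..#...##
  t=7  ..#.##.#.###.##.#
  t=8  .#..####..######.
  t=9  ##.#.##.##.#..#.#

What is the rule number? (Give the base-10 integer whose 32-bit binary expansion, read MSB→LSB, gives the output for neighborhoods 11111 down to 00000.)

1869538394

  [31] ##### => .  t=2,i=6
  [30] ####. => #  t=2,i=8
  [29] ###.# => #  t=3,i=1
  [28] ###.. => .  t=0,i=10
  [27] ##.## => #  t=7,i=12
  [26] ##.#. => #  t=1,i=8
  [25] ##..# => #  t=0,i=11
  [24] ##... => #  t=1,i=14
  [23] #.### => .  t=1,i=11
  [22] #.##. => #  t=2,i=14
  [21] #.#.# => #  t=1,i=9
  [20] #.#.. => .  t=1,i=2
  [19] #..## => #  t=2,i=3
  [18] #..#. => #  t=0,i=12
  [17] #...# => #  t=1,i=4
  [16] #.... => .  t=0,i=4
  [15] .#### => #  t=2,i=5
  [14] .###. => #  t=0,i=9
  [13] .##.# => #  t=1,i=7
  [12] .##.. => .  t=2,i=15
  [11] .#.## => .  t=1,i=10
  [10] .#.#. => #  t=1,i=1
  [9] .#..# => .  t=2,i=2
  [8] .#... => .  t=0,i=3
  [7] ..### => .  t=0,i=8
  [6] ..##. => #  t=1,i=6
  [5] ..#.# => .  t=1,i=0
  [4] ..#.. => #  t=0,i=2
  [3] ...## => #  t=0,i=7
  [2] ...#. => .  t=0,i=1
  [1] ....# => #  t=0,i=0
  [0] ..... => .  t=0,i=5
  bits 01101111011011101110010001011010 = 1869538394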